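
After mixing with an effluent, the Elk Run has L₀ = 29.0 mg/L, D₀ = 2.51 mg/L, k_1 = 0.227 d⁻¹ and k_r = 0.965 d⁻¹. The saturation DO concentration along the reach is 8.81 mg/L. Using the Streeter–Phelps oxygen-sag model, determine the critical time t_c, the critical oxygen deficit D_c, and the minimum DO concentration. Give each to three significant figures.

t_c ≈ 1.51 d; D_c ≈ 4.84 mg/L; min DO ≈ 3.97 mg/L

With k_r/k_1 = 4.251 and 1 − D₀(k_r−k_1)/(k_1 L₀) = 0.7186,
t_c = ln(4.251 × 0.7186) / (0.965 − 0.227) = ln(3.055) / 0.7380 = 1.117/0.7380 = 1.513 d.
L(t_c) = L₀ e^(−k_1 t_c) = 29.0 × 0.7093 = 20.57 mg/L, and at the critical point k_r D_c = k_1 L, so D_c = (0.227/0.965) × 20.57 = 4.839 mg/L.
Minimum DO = C_s − D_c = 8.81 − 4.839 = 3.971 mg/L.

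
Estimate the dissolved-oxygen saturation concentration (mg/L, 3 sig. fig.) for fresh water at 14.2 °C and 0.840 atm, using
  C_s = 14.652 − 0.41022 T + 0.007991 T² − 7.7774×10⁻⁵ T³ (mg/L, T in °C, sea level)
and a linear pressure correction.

At sea level: C_s = 14.652 − 0.41022×14.2 + 0.007991×14.2² − 7.7774×10⁻⁵×14.2³ = 10.22 mg/L.
Pressure correction: C_s' = 10.22 × 0.840 = 8.581 mg/L.

C_s ≈ 8.58 mg/L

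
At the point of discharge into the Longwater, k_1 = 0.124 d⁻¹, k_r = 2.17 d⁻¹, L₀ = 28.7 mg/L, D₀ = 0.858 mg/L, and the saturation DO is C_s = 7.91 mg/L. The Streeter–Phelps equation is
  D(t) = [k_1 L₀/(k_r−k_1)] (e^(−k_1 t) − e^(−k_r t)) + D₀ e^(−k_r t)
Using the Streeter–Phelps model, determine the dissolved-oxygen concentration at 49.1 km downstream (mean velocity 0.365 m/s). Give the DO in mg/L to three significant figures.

DO ≈ 6.51 mg/L

Travel time t = x/v = 49.1 km / (0.365 m/s) = 49100 m / 0.365 m/s = 134500 s = 1.557 d.
k_1 L₀/(k_r−k_1) = 0.124×28.7/(2.17−0.124) = 3.559/2.046 = 1.739 mg/L.
e^(−k_1 t) = e^(−0.124×1.557) = 0.8244; e^(−k_r t) = e^(−2.17×1.557) = 0.03410.
D = 1.739 × (0.8244 − 0.03410) + 0.858 × 0.03410 = 1.375 + 0.02925 = 1.404 mg/L.
DO = C_s − D = 7.91 − 1.404 = 6.506 mg/L.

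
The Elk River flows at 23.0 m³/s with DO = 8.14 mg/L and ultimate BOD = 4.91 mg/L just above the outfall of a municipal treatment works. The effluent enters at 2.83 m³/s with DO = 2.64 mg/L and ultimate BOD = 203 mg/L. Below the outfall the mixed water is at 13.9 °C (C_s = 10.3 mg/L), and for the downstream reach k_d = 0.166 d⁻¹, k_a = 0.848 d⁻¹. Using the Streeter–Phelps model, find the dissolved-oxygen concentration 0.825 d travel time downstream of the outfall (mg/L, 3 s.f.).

Mixed DO = (23.0×8.14 + 2.83×2.64)/(23.0+2.83) = 194.7/25.83 = 7.537 mg/L.
Mixed L₀ = (23.0×4.91 + 2.83×203)/(25.83) = 687.4/25.83 = 26.61 mg/L.
Initial deficit D₀ = C_s − DO₀ = 10.3 − 7.537 = 2.763 mg/L.
D(0.825) = [0.166×26.61/(0.848−0.166)](e^(−0.166×0.825) − e^(−0.848×0.825)) + 2.763 e^(−0.848×0.825)
= 6.478 × (0.8720 − 0.4968) + 2.763 × 0.4968 = 3.803 mg/L.
DO = 10.3 − 3.803 = 6.497 mg/L.

DO ≈ 6.50 mg/L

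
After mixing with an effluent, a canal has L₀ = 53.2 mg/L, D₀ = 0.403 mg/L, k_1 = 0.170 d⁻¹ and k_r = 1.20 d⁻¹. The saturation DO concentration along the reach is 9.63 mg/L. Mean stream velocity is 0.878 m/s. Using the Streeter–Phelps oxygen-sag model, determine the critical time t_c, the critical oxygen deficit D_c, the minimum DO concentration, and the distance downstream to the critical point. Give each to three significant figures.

t_c ≈ 1.85 d; D_c ≈ 5.50 mg/L; min DO ≈ 4.13 mg/L; x_c ≈ 140 km

With k_r/k_1 = 7.059 and 1 − D₀(k_r−k_1)/(k_1 L₀) = 0.9541,
t_c = ln(7.059 × 0.9541) / (1.20 − 0.170) = ln(6.735) / 1.030 = 1.907/1.030 = 1.852 d.
L(t_c) = L₀ e^(−k_1 t_c) = 53.2 × 0.7299 = 38.83 mg/L, and at the critical point k_r D_c = k_1 L, so D_c = (0.170/1.20) × 38.83 = 5.501 mg/L.
Minimum DO = C_s − D_c = 9.63 − 5.501 = 4.129 mg/L.
x_c = v t_c = 0.878 m/s × 1.852 d × 86400 s/d = 140500 m ≈ 140 km.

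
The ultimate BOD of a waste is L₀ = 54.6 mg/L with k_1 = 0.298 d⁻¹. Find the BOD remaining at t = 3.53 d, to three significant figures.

L_t = L₀ e^(−k_1 t) = 54.6 × e^(−0.298×3.53) = 54.6 × 0.3493 = 19.07 mg/L.

L ≈ 19.1 mg/L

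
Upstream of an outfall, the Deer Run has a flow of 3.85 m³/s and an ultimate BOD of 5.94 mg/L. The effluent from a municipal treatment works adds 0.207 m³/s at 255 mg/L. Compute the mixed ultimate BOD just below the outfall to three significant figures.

Flow-weighted mixing: C = (Q_r C_r + Q_w C_w)/(Q_r + Q_w)
= (3.85×5.94 + 0.207×255)/(3.85 + 0.207) = 75.65/4.057 = 18.65 mg/L.

18.6 mg/L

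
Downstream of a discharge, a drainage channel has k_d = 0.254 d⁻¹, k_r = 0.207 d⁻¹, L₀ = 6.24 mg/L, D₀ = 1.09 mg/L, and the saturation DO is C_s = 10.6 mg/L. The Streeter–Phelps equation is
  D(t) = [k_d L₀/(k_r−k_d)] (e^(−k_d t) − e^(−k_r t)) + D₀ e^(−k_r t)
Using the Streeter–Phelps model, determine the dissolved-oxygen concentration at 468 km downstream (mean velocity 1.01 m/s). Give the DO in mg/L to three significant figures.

Travel time t = x/v = 468 km / (1.01 m/s) = 468000 m / 1.01 m/s = 463400 s = 5.363 d.
k_d L₀/(k_r−k_d) = 0.254×6.24/(0.207−0.254) = 1.585/-0.04700 = -33.72 mg/L.
e^(−k_d t) = e^(−0.254×5.363) = 0.2561; e^(−k_r t) = e^(−0.207×5.363) = 0.3295.
D = -33.72 × (0.2561 − 0.3295) + 1.09 × 0.3295 = 2.476 + 0.3592 = 2.835 mg/L.
DO = C_s − D = 10.6 − 2.835 = 7.765 mg/L.

DO ≈ 7.77 mg/L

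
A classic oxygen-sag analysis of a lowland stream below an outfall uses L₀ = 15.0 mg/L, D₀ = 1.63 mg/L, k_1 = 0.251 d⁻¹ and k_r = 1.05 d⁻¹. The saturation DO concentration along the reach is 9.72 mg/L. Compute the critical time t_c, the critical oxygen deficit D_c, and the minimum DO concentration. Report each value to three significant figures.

At the critical point dD/dt = 0, so k_1 L₀ e^(−k_1 t) = k_r D. Substituting D(t) from the Streeter–Phelps equation and solving for t gives
t_c = ln[(k_r/k_1)(1 − D₀(k_r−k_1)/(k_1 L₀))] / (k_r−k_1).
Here k_r−k_1 = 0.7990 d⁻¹ and 1 − D₀(k_r−k_1)/(k_1 L₀) = 1 − 1.63×0.7990/(0.251×15.0) = 0.6541, so
t_c = ln(4.183 × 0.6541) / 0.7990 = 1.007 / 0.7990 = 1.260 d.
L(t_c) = L₀ e^(−k_1 t_c) = 15.0 × 0.7289 = 10.93 mg/L, and at the critical point k_r D_c = k_1 L, so D_c = (0.251/1.05) × 10.93 = 2.614 mg/L.
Minimum DO = C_s − D_c = 9.72 − 2.614 = 7.106 mg/L.

t_c ≈ 1.26 d; D_c ≈ 2.61 mg/L; min DO ≈ 7.11 mg/L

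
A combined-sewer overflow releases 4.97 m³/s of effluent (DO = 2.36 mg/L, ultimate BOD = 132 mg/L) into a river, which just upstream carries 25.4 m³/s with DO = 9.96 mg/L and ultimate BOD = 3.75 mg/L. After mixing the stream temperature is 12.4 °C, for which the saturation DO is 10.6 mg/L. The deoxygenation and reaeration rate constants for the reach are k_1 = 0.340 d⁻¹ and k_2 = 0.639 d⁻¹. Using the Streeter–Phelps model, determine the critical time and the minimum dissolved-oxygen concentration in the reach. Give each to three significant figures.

Mixed DO = (25.4×9.96 + 4.97×2.36)/(25.4+4.97) = 264.7/30.37 = 8.716 mg/L.
Mixed L₀ = (25.4×3.75 + 4.97×132)/(30.37) = 751.3/30.37 = 24.74 mg/L.
Initial deficit D₀ = C_s − DO₀ = 10.6 − 8.716 = 1.884 mg/L.
t_c = (1/0.2990) ln[(0.639/0.340)(1 − 1.884×0.2990/(0.340×24.74))] = 3.344 × ln(1.754) = 1.878 d.
D_c = (0.340/0.639) × 24.74 × e^(−0.340×1.878) = 0.5321 × 24.74 × 0.5280 = 6.950 mg/L.
Minimum DO = 10.6 − 6.950 = 3.650 mg/L.

t_c ≈ 1.88 d; minimum DO ≈ 3.65 mg/L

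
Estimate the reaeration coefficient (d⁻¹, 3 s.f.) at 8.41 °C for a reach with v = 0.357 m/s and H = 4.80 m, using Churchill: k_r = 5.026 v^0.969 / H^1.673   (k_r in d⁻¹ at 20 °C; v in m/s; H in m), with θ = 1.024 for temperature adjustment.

k_r ≈ 0.102 d⁻¹

k_r(20) = 5.026 × 0.357^0.969 / 4.80^1.673 = 5.026 × 0.3686 / 13.79 = 0.1343 d⁻¹.
k_r(8.41) = 0.1343 × 1.024^(8.41−20) = 0.1343 × 0.7597 = 0.1020 d⁻¹.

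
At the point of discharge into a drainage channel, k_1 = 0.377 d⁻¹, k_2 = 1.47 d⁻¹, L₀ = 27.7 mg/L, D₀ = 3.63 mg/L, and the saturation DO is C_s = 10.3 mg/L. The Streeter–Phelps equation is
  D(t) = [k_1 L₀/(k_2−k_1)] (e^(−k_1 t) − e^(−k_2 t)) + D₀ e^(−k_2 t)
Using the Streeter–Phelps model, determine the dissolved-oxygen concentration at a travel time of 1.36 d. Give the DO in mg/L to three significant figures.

k_1 L₀/(k_2−k_1) = 0.377×27.7/(1.47−0.377) = 10.44/1.093 = 9.554 mg/L.
e^(−k_1 t) = e^(−0.377×1.360) = 0.5989; e^(−k_2 t) = e^(−1.47×1.360) = 0.1354.
D = 9.554 × (0.5989 − 0.1354) + 3.63 × 0.1354 = 4.428 + 0.4917 = 4.919 mg/L.
DO = C_s − D = 10.3 − 4.919 = 5.381 mg/L.

DO ≈ 5.38 mg/L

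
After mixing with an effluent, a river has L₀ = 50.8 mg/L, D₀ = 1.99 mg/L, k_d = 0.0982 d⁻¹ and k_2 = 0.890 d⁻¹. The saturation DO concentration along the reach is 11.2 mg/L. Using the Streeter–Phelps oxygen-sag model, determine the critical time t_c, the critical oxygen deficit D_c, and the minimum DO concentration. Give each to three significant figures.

t_c ≈ 2.30 d; D_c ≈ 4.47 mg/L; min DO ≈ 6.73 mg/L

With k_2/k_d = 9.063 and 1 − D₀(k_2−k_d)/(k_d L₀) = 0.6841,
t_c = ln(9.063 × 0.6841) / (0.890 − 0.0982) = ln(6.200) / 0.7918 = 1.825/0.7918 = 2.304 d.
D_c = (k_d/k_2) L₀ e^(−k_d t_c) = (0.0982/0.890) × 50.8 × e^(−0.0982×2.304) = 0.1103 × 50.8 × 0.7975 = 4.470 mg/L.
Minimum DO = C_s − D_c = 11.2 − 4.470 = 6.730 mg/L.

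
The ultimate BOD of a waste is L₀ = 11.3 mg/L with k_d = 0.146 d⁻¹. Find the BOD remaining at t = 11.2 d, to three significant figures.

L_t = L₀ e^(−k_d t) = 11.3 × e^(−0.146×11.2) = 11.3 × 0.1949 = 2.203 mg/L.

L ≈ 2.20 mg/L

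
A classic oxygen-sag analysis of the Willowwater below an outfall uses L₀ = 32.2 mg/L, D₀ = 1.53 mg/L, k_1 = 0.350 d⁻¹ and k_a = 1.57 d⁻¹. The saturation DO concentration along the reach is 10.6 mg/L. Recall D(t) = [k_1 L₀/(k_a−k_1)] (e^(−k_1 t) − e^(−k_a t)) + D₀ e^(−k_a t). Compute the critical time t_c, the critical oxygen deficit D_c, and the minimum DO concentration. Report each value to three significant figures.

With k_a/k_1 = 4.486 and 1 − D₀(k_a−k_1)/(k_1 L₀) = 0.8344,
t_c = ln(4.486 × 0.8344) / (1.57 − 0.350) = ln(3.743) / 1.220 = 1.320/1.220 = 1.082 d.
D_c = (k_1/k_a) L₀ e^(−k_1 t_c) = (0.350/1.57) × 32.2 × e^(−0.350×1.082) = 0.2229 × 32.2 × 0.6848 = 4.916 mg/L.
Minimum DO = C_s − D_c = 10.6 − 4.916 = 5.684 mg/L.

t_c ≈ 1.08 d; D_c ≈ 4.92 mg/L; min DO ≈ 5.68 mg/L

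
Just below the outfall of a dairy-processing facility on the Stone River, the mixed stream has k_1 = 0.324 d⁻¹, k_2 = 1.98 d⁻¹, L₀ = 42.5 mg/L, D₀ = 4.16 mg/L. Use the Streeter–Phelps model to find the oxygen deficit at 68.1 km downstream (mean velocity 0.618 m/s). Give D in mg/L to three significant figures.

Travel time t = x/v = 68.1 km / (0.618 m/s) = 68100 m / 0.618 m/s = 110200 s = 1.275 d.
k_1 L₀/(k_2−k_1) = 0.324×42.5/(1.98−0.324) = 13.77/1.656 = 8.315 mg/L.
e^(−k_1 t) = e^(−0.324×1.275) = 0.6615; e^(−k_2 t) = e^(−1.98×1.275) = 0.08004.
D = 8.315 × (0.6615 − 0.08004) + 4.16 × 0.08004 = 4.835 + 0.3329 = 5.168 mg/L.

D ≈ 5.17 mg/L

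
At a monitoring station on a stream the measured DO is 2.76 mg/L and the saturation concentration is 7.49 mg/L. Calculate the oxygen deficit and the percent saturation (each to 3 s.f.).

D ≈ 4.73 mg/L; 36.8 % saturation

D = C_s − C = 7.49 − 2.76 = 4.73 mg/L.
% saturation = 2.76/7.49 × 100 = 36.8 %.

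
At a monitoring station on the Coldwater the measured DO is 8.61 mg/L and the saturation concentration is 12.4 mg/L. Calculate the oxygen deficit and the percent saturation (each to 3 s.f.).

D = C_s − C = 12.4 − 8.61 = 3.79 mg/L.
% saturation = 8.61/12.4 × 100 = 69.4 %.

D ≈ 3.79 mg/L; 69.4 % saturation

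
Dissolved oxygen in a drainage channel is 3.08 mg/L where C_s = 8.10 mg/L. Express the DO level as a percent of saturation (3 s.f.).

38.0 % saturation

% saturation = C/C_s × 100 = 3.08/8.10 × 100 = 38.0 %.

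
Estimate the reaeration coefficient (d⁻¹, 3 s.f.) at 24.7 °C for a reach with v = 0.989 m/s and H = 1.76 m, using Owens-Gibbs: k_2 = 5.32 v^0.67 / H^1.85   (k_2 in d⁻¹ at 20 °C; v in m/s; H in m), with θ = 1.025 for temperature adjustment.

k_2 ≈ 2.08 d⁻¹

k_2(20) = 5.32 × 0.989^0.67 / 1.76^1.85 = 5.32 × 0.9926 / 2.846 = 1.856 d⁻¹.
k_2(24.7) = 1.856 × 1.025^(24.7−20) = 1.856 × 1.123 = 2.084 d⁻¹.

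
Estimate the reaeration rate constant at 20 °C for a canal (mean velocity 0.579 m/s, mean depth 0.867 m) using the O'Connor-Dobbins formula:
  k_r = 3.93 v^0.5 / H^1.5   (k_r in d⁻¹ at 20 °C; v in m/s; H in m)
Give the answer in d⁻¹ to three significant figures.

k_r = 3.93 × 0.579^0.5 / 0.867^1.5 = 3.93 × 0.7609 / 0.8073 = 3.704 d⁻¹.

k_r ≈ 3.70 d⁻¹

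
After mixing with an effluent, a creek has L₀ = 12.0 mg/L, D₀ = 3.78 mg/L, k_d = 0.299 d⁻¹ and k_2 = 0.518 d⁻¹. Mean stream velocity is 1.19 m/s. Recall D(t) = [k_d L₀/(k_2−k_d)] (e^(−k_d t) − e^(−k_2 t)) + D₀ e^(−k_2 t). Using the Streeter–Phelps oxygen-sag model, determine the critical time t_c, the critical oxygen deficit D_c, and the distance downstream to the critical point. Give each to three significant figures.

t_c = [1/(k_2−k_d)] ln[(k_2/k_d)(1 − D₀(k_2−k_d)/(k_d L₀))]
= [1/(0.518−0.299)] ln[(0.518/0.299)(1 − 3.78×0.2190/(0.299×12.0))]
= (1/0.2190) ln[1.732 × 0.7693] = 4.566 × ln(1.333) = 4.566 × 0.2872 = 1.312 d.
D_c = (k_d/k_2) L₀ e^(−k_d t_c) = (0.299/0.518) × 12.0 × e^(−0.299×1.312) = 0.5772 × 12.0 × 0.6756 = 4.680 mg/L.
x_c = v t_c = 1.19 m/s × 1.312 d × 86400 s/d = 134800 m ≈ 135 km.

t_c ≈ 1.31 d; D_c ≈ 4.68 mg/L; x_c ≈ 135 km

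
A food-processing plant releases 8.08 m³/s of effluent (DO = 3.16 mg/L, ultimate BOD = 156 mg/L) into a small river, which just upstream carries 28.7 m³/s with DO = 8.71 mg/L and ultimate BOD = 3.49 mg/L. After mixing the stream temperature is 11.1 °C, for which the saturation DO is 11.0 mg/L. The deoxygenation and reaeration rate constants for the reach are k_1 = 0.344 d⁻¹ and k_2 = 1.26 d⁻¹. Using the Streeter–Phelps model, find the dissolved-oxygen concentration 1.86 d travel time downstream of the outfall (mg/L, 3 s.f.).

Mixed DO = (28.7×8.71 + 8.08×3.16)/(28.7+8.08) = 275.5/36.78 = 7.491 mg/L.
Mixed L₀ = (28.7×3.49 + 8.08×156)/(36.78) = 1361/36.78 = 36.99 mg/L.
Initial deficit D₀ = C_s − DO₀ = 11.0 − 7.491 = 3.509 mg/L.
D(1.86) = [0.344×36.99/(1.26−0.344)](e^(−0.344×1.86) − e^(−1.26×1.86)) + 3.509 e^(−1.26×1.86)
= 13.89 × (0.5274 − 0.09598) + 3.509 × 0.09598 = 6.330 mg/L.
DO = 11.0 − 6.330 = 4.670 mg/L.

DO ≈ 4.67 mg/L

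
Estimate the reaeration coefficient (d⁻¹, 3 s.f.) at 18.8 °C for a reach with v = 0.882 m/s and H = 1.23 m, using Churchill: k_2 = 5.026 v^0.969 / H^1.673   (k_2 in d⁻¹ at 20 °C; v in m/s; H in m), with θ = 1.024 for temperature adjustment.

k_2 ≈ 3.06 d⁻¹

k_2(20) = 5.026 × 0.882^0.969 / 1.23^1.673 = 5.026 × 0.8854 / 1.414 = 3.148 d⁻¹.
k_2(18.8) = 3.148 × 1.024^(18.8−20) = 3.148 × 0.9719 = 3.059 d⁻¹.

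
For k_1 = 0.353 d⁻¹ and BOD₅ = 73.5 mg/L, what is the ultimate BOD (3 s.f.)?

L₀ ≈ 88.7 mg/L

BOD₅ = L₀(1 − e^(−5k_1)) ⇒ L₀ = BOD₅ / (1 − e^(−5×0.353))
= 73.5 / (1 − 0.1712) = 73.5 / 0.8288 = 88.68 mg/L.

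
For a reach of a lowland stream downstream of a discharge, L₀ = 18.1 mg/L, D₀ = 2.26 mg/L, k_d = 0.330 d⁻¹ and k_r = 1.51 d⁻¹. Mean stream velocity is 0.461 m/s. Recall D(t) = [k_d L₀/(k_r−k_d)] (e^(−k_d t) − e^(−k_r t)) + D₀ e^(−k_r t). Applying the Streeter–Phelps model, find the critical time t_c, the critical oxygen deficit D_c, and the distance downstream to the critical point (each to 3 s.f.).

t_c = [1/(k_r−k_d)] ln[(k_r/k_d)(1 − D₀(k_r−k_d)/(k_d L₀))]
= [1/(1.51−0.330)] ln[(1.51/0.330)(1 − 2.26×1.180/(0.330×18.1))]
= (1/1.180) ln[4.576 × 0.5535] = 0.8475 × ln(2.533) = 0.8475 × 0.9293 = 0.7876 d.
D_c = (k_d/k_r) L₀ e^(−k_d t_c) = (0.330/1.51) × 18.1 × e^(−0.330×0.7876) = 0.2185 × 18.1 × 0.7711 = 3.050 mg/L.
x_c = v t_c = 0.461 m/s × 0.7876 d × 86400 s/d = 31370 m ≈ 31.4 km.

t_c ≈ 0.788 d; D_c ≈ 3.05 mg/L; x_c ≈ 31.4 km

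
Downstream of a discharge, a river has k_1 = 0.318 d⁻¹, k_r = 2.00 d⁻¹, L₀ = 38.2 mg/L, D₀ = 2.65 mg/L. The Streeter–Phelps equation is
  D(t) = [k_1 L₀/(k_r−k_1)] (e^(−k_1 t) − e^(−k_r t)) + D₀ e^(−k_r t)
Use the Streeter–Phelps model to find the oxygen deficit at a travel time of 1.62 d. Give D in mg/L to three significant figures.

D ≈ 4.14 mg/L

k_1 L₀/(k_r−k_1) = 0.318×38.2/(2.00−0.318) = 12.15/1.682 = 7.222 mg/L.
e^(−k_1 t) = e^(−0.318×1.620) = 0.5974; e^(−k_r t) = e^(−2.00×1.620) = 0.03916.
D = 7.222 × (0.5974 − 0.03916) + 2.65 × 0.03916 = 4.032 + 0.1038 = 4.135 mg/L.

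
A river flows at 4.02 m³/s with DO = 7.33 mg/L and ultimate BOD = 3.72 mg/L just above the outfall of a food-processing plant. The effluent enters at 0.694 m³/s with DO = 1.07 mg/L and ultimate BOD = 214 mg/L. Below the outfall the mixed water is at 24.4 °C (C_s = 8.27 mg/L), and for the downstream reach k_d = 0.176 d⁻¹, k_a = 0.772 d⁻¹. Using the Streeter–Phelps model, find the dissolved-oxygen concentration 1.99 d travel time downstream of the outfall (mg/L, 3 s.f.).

DO ≈ 2.86 mg/L

Mixed DO = (4.02×7.33 + 0.694×1.07)/(4.02+0.694) = 30.21/4.714 = 6.408 mg/L.
Mixed L₀ = (4.02×3.72 + 0.694×214)/(4.714) = 163.5/4.714 = 34.68 mg/L.
Initial deficit D₀ = C_s − DO₀ = 8.27 − 6.408 = 1.862 mg/L.
D(1.99) = [0.176×34.68/(0.772−0.176)](e^(−0.176×1.99) − e^(−0.772×1.99)) + 1.862 e^(−0.772×1.99)
= 10.24 × (0.7045 − 0.2152) + 1.862 × 0.2152 = 5.412 mg/L.
DO = 8.27 − 5.412 = 2.858 mg/L.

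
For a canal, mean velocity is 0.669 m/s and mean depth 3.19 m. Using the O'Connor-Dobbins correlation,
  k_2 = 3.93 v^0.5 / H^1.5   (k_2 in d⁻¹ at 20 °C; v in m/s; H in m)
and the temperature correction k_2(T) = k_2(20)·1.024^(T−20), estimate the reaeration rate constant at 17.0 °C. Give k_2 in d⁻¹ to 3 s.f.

k_2(20) = 3.93 × 0.669^0.5 / 3.19^1.5 = 3.93 × 0.8179 / 5.698 = 0.5642 d⁻¹.
k_2(17.0) = 0.5642 × 1.024^(17.0−20) = 0.5642 × 0.9313 = 0.5254 d⁻¹.

k_2 ≈ 0.525 d⁻¹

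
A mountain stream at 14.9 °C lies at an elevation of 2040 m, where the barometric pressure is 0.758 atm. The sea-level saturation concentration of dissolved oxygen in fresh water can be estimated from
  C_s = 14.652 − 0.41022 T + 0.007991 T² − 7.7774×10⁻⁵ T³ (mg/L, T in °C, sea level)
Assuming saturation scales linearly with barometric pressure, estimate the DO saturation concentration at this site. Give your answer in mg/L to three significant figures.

C_s ≈ 7.62 mg/L

At sea level: C_s = 14.652 − 0.41022×14.9 + 0.007991×14.9² − 7.7774×10⁻⁵×14.9³ = 10.06 mg/L.
Pressure correction: C_s' = 10.06 × 0.758 = 7.623 mg/L.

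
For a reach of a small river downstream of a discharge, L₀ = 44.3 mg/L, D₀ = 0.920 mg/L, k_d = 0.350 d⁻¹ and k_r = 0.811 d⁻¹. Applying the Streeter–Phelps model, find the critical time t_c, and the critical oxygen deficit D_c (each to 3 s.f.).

t_c ≈ 1.76 d; D_c ≈ 10.3 mg/L

With k_r/k_d = 2.317 and 1 − D₀(k_r−k_d)/(k_d L₀) = 0.9726,
t_c = ln(2.317 × 0.9726) / (0.811 − 0.350) = ln(2.254) / 0.4610 = 0.8126/0.4610 = 1.763 d.
D_c = (k_d/k_r) L₀ e^(−k_d t_c) = (0.350/0.811) × 44.3 × e^(−0.350×1.763) = 0.4316 × 44.3 × 0.5396 = 10.32 mg/L.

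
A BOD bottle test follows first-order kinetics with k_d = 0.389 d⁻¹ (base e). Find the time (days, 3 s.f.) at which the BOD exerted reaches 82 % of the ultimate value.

y/L₀ = 1 − e^(−k_d t) = 0.82 ⇒ e^(−k_d t) = 0.180
t = −ln(0.180) / 0.389 = 1.715 / 0.389 = 4.408 d.

t ≈ 4.41 d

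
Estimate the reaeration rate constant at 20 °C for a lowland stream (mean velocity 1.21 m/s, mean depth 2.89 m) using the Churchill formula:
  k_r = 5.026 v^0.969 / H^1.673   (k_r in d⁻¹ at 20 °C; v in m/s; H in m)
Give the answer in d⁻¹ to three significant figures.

k_r = 5.026 × 1.21^0.969 / 2.89^1.673 = 5.026 × 1.203 / 5.903 = 1.024 d⁻¹.

k_r ≈ 1.02 d⁻¹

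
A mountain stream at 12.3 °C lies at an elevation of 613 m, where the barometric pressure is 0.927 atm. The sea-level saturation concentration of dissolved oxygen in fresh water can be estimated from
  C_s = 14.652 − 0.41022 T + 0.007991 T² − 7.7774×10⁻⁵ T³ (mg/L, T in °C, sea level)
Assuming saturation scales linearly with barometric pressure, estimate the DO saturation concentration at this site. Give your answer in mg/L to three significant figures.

At sea level: C_s = 14.652 − 0.41022×12.3 + 0.007991×12.3² − 7.7774×10⁻⁵×12.3³ = 10.67 mg/L.
Pressure correction: C_s' = 10.67 × 0.927 = 9.892 mg/L.

C_s ≈ 9.89 mg/L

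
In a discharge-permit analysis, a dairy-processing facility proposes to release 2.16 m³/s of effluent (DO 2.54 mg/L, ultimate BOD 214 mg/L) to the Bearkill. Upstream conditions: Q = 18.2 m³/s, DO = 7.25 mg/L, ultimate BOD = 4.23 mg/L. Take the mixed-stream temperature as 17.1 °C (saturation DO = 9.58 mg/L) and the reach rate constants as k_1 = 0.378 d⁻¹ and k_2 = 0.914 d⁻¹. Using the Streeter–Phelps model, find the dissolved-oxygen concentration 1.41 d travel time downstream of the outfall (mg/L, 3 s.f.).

DO ≈ 2.99 mg/L

Mixed DO = (18.2×7.25 + 2.16×2.54)/(18.2+2.16) = 137.4/20.36 = 6.750 mg/L.
Mixed L₀ = (18.2×4.23 + 2.16×214)/(20.36) = 539.2/20.36 = 26.48 mg/L.
Initial deficit D₀ = C_s − DO₀ = 9.58 − 6.750 = 2.830 mg/L.
D(1.41) = [0.378×26.48/(0.914−0.378)](e^(−0.378×1.41) − e^(−0.914×1.41)) + 2.830 e^(−0.914×1.41)
= 18.68 × (0.5869 − 0.2756) + 2.830 × 0.2756 = 6.593 mg/L.
DO = 9.58 − 6.593 = 2.987 mg/L.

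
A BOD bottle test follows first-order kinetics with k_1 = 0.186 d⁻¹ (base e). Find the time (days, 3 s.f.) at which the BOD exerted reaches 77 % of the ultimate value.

y/L₀ = 1 − e^(−k_1 t) = 0.77 ⇒ e^(−k_1 t) = 0.230
t = −ln(0.230) / 0.186 = 1.470 / 0.186 = 7.901 d.

t ≈ 7.90 d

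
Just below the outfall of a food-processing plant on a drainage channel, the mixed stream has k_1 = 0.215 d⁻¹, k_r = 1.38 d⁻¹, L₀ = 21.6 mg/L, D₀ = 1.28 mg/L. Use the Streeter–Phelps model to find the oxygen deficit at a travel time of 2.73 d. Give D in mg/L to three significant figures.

D ≈ 2.15 mg/L

k_1 L₀/(k_r−k_1) = 0.215×21.6/(1.38−0.215) = 4.644/1.165 = 3.986 mg/L.
e^(−k_1 t) = e^(−0.215×2.730) = 0.5560; e^(−k_r t) = e^(−1.38×2.730) = 0.02311.
D = 3.986 × (0.5560 − 0.02311) + 1.28 × 0.02311 = 2.124 + 0.02958 = 2.154 mg/L.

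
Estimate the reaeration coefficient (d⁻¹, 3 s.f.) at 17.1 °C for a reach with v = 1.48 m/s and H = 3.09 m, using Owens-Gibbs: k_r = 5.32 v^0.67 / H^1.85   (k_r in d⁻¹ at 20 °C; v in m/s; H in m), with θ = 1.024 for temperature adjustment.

k_r ≈ 0.801 d⁻¹

k_r(20) = 5.32 × 1.48^0.67 / 3.09^1.85 = 5.32 × 1.300 / 8.062 = 0.8582 d⁻¹.
k_r(17.1) = 0.8582 × 1.024^(17.1−20) = 0.8582 × 0.9335 = 0.8011 d⁻¹.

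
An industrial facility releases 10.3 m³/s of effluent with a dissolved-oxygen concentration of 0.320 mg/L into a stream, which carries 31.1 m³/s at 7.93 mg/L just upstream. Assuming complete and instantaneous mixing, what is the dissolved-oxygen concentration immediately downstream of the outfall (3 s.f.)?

Flow-weighted mixing: C = (Q_r C_r + Q_w C_w)/(Q_r + Q_w)
= (31.1×7.93 + 10.3×0.320)/(31.1 + 10.3) = 249.9/41.40 = 6.037 mg/L.

6.04 mg/L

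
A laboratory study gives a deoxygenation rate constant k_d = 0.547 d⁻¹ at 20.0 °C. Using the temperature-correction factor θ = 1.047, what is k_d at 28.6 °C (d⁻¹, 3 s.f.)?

k_d(T₂) = k_d(T₁) · θ^(T₂−T₁) = 0.547 × 1.047^(28.6−20.0)
= 0.547 × 1.047^8.60 = 0.547 × 1.484 = 0.8119 d⁻¹.

k_d ≈ 0.812 d⁻¹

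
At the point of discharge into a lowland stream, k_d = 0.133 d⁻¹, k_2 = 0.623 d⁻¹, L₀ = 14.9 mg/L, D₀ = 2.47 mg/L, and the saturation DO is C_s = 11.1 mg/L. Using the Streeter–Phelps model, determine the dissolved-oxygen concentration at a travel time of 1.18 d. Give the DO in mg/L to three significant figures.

DO ≈ 8.40 mg/L

k_d L₀/(k_2−k_d) = 0.133×14.9/(0.623−0.133) = 1.982/0.4900 = 4.044 mg/L.
e^(−k_d t) = e^(−0.133×1.180) = 0.8548; e^(−k_2 t) = e^(−0.623×1.180) = 0.4794.
D = 4.044 × (0.8548 − 0.4794) + 2.47 × 0.4794 = 1.518 + 1.184 = 2.702 mg/L.
DO = C_s − D = 11.1 − 2.702 = 8.398 mg/L.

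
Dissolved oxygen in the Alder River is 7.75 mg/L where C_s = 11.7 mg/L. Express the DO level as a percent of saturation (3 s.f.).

% saturation = C/C_s × 100 = 7.75/11.7 × 100 = 66.2 %.

66.2 % saturation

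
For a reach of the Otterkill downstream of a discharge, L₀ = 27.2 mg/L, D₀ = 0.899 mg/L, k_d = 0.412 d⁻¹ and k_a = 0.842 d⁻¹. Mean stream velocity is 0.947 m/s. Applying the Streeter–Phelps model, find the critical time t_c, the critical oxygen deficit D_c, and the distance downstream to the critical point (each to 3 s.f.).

t_c ≈ 1.58 d; D_c ≈ 6.94 mg/L; x_c ≈ 129 km

t_c = [1/(k_a−k_d)] ln[(k_a/k_d)(1 − D₀(k_a−k_d)/(k_d L₀))]
= [1/(0.842−0.412)] ln[(0.842/0.412)(1 − 0.899×0.4300/(0.412×27.2))]
= (1/0.4300) ln[2.044 × 0.9655] = 2.326 × ln(1.973) = 2.326 × 0.6797 = 1.581 d.
D_c = (k_d/k_a) L₀ e^(−k_d t_c) = (0.412/0.842) × 27.2 × e^(−0.412×1.581) = 0.4893 × 27.2 × 0.5214 = 6.940 mg/L.
x_c = v t_c = 0.947 m/s × 1.581 d × 86400 s/d = 129300 m ≈ 129 km.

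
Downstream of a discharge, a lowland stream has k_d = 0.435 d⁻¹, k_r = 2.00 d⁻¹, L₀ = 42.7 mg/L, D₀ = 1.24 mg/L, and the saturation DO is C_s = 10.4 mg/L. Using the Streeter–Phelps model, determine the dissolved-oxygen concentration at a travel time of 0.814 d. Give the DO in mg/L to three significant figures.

k_d L₀/(k_r−k_d) = 0.435×42.7/(2.00−0.435) = 18.57/1.565 = 11.87 mg/L.
e^(−k_d t) = e^(−0.435×0.8140) = 0.7018; e^(−k_r t) = e^(−2.00×0.8140) = 0.1963.
D = 11.87 × (0.7018 − 0.1963) + 1.24 × 0.1963 = 6.000 + 0.2434 = 6.243 mg/L.
DO = C_s − D = 10.4 − 6.243 = 4.157 mg/L.

DO ≈ 4.16 mg/L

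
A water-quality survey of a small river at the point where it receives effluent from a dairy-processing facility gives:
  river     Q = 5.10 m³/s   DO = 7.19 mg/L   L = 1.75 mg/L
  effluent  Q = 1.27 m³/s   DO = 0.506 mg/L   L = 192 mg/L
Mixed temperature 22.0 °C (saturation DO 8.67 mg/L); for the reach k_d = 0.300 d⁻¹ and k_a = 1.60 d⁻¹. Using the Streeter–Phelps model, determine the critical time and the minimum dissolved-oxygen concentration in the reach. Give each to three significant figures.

Mixed DO = (5.10×7.19 + 1.27×0.506)/(5.10+1.27) = 37.31/6.370 = 5.857 mg/L.
Mixed L₀ = (5.10×1.75 + 1.27×192)/(6.370) = 252.8/6.370 = 39.68 mg/L.
Initial deficit D₀ = C_s − DO₀ = 8.67 − 5.857 = 2.813 mg/L.
t_c = (1/1.300) ln[(1.60/0.300)(1 − 2.813×1.300/(0.300×39.68))] = 0.7692 × ln(3.695) = 1.005 d.
D_c = (0.300/1.60) × 39.68 × e^(−0.300×1.005) = 0.1875 × 39.68 × 0.7396 = 5.503 mg/L.
Minimum DO = 8.67 − 5.503 = 3.167 mg/L.

t_c ≈ 1.01 d; minimum DO ≈ 3.17 mg/L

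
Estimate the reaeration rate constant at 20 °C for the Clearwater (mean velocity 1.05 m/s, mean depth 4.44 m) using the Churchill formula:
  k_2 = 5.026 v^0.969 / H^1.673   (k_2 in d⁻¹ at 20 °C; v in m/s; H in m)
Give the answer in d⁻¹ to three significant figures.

k_2 ≈ 0.435 d⁻¹

k_2 = 5.026 × 1.05^0.969 / 4.44^1.673 = 5.026 × 1.048 / 12.11 = 0.4352 d⁻¹.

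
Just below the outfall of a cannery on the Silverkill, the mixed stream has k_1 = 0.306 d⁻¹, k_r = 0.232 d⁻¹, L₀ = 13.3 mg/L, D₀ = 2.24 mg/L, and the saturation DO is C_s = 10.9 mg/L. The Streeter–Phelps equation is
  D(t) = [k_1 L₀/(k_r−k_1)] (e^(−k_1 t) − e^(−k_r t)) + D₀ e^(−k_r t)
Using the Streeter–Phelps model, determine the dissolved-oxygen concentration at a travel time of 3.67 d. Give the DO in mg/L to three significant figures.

k_1 L₀/(k_r−k_1) = 0.306×13.3/(0.232−0.306) = 4.070/-0.07400 = -55.00 mg/L.
e^(−k_1 t) = e^(−0.306×3.670) = 0.3253; e^(−k_r t) = e^(−0.232×3.670) = 0.4268.
D = -55.00 × (0.3253 − 0.4268) + 2.24 × 0.4268 = 5.582 + 0.9560 = 6.538 mg/L.
DO = C_s − D = 10.9 − 6.538 = 4.362 mg/L.

DO ≈ 4.36 mg/L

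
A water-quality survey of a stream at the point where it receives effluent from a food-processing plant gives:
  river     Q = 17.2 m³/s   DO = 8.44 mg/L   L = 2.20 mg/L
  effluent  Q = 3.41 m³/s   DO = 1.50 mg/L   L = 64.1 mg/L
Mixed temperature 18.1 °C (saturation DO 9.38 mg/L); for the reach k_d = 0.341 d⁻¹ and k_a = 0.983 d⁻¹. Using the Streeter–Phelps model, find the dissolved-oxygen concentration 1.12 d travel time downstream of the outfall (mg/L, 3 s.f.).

DO ≈ 6.37 mg/L

Mixed DO = (17.2×8.44 + 3.41×1.50)/(17.2+3.41) = 150.3/20.61 = 7.292 mg/L.
Mixed L₀ = (17.2×2.20 + 3.41×64.1)/(20.61) = 256.4/20.61 = 12.44 mg/L.
Initial deficit D₀ = C_s − DO₀ = 9.38 − 7.292 = 2.088 mg/L.
D(1.12) = [0.341×12.44/(0.983−0.341)](e^(−0.341×1.12) − e^(−0.983×1.12)) + 2.088 e^(−0.983×1.12)
= 6.608 × (0.6825 − 0.3326) + 2.088 × 0.3326 = 3.007 mg/L.
DO = 9.38 − 3.007 = 6.373 mg/L.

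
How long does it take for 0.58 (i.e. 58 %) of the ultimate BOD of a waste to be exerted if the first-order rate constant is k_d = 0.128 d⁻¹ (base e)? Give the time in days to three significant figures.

t ≈ 6.78 d

y/L₀ = 1 − e^(−k_d t) = 0.58 ⇒ e^(−k_d t) = 0.420
t = −ln(0.420) / 0.128 = 0.8675 / 0.128 = 6.777 d.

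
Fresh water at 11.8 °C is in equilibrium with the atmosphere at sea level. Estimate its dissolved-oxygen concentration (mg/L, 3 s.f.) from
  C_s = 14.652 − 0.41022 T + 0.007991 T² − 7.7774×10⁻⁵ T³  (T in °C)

C_s ≈ 10.8 mg/L

C_s = 14.652 − 0.41022×11.8 + 0.007991×11.8² − 7.7774×10⁻⁵×11.8³ = 10.80 mg/L.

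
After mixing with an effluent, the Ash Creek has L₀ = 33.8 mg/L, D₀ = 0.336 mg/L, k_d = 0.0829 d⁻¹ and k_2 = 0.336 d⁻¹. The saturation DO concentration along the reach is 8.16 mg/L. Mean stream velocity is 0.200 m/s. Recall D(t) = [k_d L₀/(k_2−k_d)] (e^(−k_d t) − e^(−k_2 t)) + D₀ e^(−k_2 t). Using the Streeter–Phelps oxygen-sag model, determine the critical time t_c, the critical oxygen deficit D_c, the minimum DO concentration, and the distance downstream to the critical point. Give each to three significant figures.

t_c ≈ 5.41 d; D_c ≈ 5.33 mg/L; min DO ≈ 2.83 mg/L; x_c ≈ 93.4 km

With k_2/k_d = 4.053 and 1 − D₀(k_2−k_d)/(k_d L₀) = 0.9696,
t_c = ln(4.053 × 0.9696) / (0.336 − 0.0829) = ln(3.930) / 0.2531 = 1.369/0.2531 = 5.408 d.
L(t_c) = L₀ e^(−k_d t_c) = 33.8 × 0.6387 = 21.59 mg/L, and at the critical point k_2 D_c = k_d L, so D_c = (0.0829/0.336) × 21.59 = 5.327 mg/L.
Minimum DO = C_s − D_c = 8.16 − 5.327 = 2.833 mg/L.
x_c = v t_c = 0.200 m/s × 5.408 d × 86400 s/d = 93440 m ≈ 93.4 km.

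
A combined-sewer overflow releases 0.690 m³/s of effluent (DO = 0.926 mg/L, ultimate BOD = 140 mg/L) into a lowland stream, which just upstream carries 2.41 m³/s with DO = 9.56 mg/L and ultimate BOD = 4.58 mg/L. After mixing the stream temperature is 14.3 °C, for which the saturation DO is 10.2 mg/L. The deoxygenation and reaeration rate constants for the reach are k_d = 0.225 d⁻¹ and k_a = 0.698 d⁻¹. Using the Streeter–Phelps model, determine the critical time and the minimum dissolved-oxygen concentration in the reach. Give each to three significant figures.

Mixed DO = (2.41×9.56 + 0.690×0.926)/(2.41+0.690) = 23.68/3.100 = 7.638 mg/L.
Mixed L₀ = (2.41×4.58 + 0.690×140)/(3.100) = 107.6/3.100 = 34.72 mg/L.
Initial deficit D₀ = C_s − DO₀ = 10.2 − 7.638 = 2.562 mg/L.
t_c = (1/0.4730) ln[(0.698/0.225)(1 − 2.562×0.4730/(0.225×34.72))] = 2.114 × ln(2.621) = 2.037 d.
D_c = (0.225/0.698) × 34.72 × e^(−0.225×2.037) = 0.3223 × 34.72 × 0.6323 = 7.077 mg/L.
Minimum DO = 10.2 − 7.077 = 3.123 mg/L.

t_c ≈ 2.04 d; minimum DO ≈ 3.12 mg/L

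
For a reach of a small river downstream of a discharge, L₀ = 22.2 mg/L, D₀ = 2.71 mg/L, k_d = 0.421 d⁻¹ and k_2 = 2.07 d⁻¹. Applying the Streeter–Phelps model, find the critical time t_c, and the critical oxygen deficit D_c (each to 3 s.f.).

At the critical point dD/dt = 0, so k_d L₀ e^(−k_d t) = k_2 D. Substituting D(t) from the Streeter–Phelps equation and solving for t gives
t_c = ln[(k_2/k_d)(1 − D₀(k_2−k_d)/(k_d L₀))] / (k_2−k_d).
Here k_2−k_d = 1.649 d⁻¹ and 1 − D₀(k_2−k_d)/(k_d L₀) = 1 − 2.71×1.649/(0.421×22.2) = 0.5219, so
t_c = ln(4.917 × 0.5219) / 1.649 = 0.9423 / 1.649 = 0.5714 d.
D_c = (k_d/k_2) L₀ e^(−k_d t_c) = (0.421/2.07) × 22.2 × e^(−0.421×0.5714) = 0.2034 × 22.2 × 0.7862 = 3.550 mg/L.

t_c ≈ 0.571 d; D_c ≈ 3.55 mg/L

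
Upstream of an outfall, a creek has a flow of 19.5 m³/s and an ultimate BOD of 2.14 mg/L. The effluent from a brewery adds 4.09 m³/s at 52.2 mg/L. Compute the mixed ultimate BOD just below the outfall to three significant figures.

Flow-weighted mixing: C = (Q_r C_r + Q_w C_w)/(Q_r + Q_w)
= (19.5×2.14 + 4.09×52.2)/(19.5 + 4.09) = 255.2/23.59 = 10.82 mg/L.

10.8 mg/L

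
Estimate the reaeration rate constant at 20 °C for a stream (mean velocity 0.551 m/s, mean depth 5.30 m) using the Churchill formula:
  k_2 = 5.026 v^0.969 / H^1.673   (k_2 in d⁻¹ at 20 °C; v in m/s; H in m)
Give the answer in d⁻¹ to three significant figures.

k_2 = 5.026 × 0.551^0.969 / 5.30^1.673 = 5.026 × 0.5613 / 16.28 = 0.1733 d⁻¹.

k_2 ≈ 0.173 d⁻¹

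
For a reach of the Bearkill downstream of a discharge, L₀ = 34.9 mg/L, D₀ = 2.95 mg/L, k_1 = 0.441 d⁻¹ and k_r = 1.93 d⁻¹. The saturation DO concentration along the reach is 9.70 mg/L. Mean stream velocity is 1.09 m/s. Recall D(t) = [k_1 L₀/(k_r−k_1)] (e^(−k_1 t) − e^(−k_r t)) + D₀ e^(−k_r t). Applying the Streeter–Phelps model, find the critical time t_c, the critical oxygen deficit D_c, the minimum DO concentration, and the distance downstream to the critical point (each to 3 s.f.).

t_c ≈ 0.766 d; D_c ≈ 5.69 mg/L; min DO ≈ 4.01 mg/L; x_c ≈ 72.1 km

t_c = [1/(k_r−k_1)] ln[(k_r/k_1)(1 − D₀(k_r−k_1)/(k_1 L₀))]
= [1/(1.93−0.441)] ln[(1.93/0.441)(1 − 2.95×1.489/(0.441×34.9))]
= (1/1.489) ln[4.376 × 0.7146] = 0.6716 × ln(3.127) = 0.6716 × 1.140 = 0.7657 d.
D_c = (k_1/k_r) L₀ e^(−k_1 t_c) = (0.441/1.93) × 34.9 × e^(−0.441×0.7657) = 0.2285 × 34.9 × 0.7134 = 5.689 mg/L.
Minimum DO = C_s − D_c = 9.70 − 5.689 = 4.011 mg/L.
x_c = v t_c = 1.09 m/s × 0.7657 d × 86400 s/d = 72120 m ≈ 72.1 km.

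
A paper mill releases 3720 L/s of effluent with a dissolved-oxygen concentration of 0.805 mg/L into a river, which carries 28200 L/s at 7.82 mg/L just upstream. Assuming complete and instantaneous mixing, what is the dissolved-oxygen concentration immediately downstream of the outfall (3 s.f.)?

7.00 mg/L

Flow-weighted mixing: C = (Q_r C_r + Q_w C_w)/(Q_r + Q_w)
= (28200×7.82 + 3720×0.805)/(28200 + 3720) = 223500/31920 = 7.002 mg/L.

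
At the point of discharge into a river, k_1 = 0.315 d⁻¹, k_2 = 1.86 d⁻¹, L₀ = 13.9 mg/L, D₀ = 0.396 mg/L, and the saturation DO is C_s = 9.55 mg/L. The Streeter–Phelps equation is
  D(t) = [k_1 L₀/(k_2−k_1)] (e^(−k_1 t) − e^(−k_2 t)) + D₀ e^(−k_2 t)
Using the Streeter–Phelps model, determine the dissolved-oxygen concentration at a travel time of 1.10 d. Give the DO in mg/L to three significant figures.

k_1 L₀/(k_2−k_1) = 0.315×13.9/(1.86−0.315) = 4.378/1.545 = 2.834 mg/L.
e^(−k_1 t) = e^(−0.315×1.100) = 0.7072; e^(−k_2 t) = e^(−1.86×1.100) = 0.1293.
D = 2.834 × (0.7072 − 0.1293) + 0.396 × 0.1293 = 1.638 + 0.05118 = 1.689 mg/L.
DO = C_s − D = 9.55 − 1.689 = 7.861 mg/L.

DO ≈ 7.86 mg/L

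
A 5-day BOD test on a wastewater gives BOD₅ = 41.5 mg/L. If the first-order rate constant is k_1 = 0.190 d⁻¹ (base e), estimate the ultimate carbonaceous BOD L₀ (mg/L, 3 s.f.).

BOD₅ = L₀(1 − e^(−5k_1)) ⇒ L₀ = BOD₅ / (1 − e^(−5×0.190))
= 41.5 / (1 − 0.3867) = 41.5 / 0.6133 = 67.67 mg/L.

L₀ ≈ 67.7 mg/L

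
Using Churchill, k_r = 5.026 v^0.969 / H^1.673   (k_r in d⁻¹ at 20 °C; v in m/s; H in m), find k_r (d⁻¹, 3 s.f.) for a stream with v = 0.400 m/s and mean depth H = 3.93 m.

k_r = 5.026 × 0.400^0.969 / 3.93^1.673 = 5.026 × 0.4115 / 9.872 = 0.2095 d⁻¹.

k_r ≈ 0.210 d⁻¹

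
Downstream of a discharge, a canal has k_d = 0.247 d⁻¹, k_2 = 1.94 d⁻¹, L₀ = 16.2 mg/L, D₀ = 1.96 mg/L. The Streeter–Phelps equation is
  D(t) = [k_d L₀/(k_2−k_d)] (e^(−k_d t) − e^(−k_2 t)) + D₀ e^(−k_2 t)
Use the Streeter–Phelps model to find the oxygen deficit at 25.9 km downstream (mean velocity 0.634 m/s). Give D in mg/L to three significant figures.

Travel time t = x/v = 25.9 km / (0.634 m/s) = 25900 m / 0.634 m/s = 40850 s = 0.4728 d.
k_d L₀/(k_2−k_d) = 0.247×16.2/(1.94−0.247) = 4.001/1.693 = 2.363 mg/L.
e^(−k_d t) = e^(−0.247×0.4728) = 0.8898; e^(−k_2 t) = e^(−1.94×0.4728) = 0.3996.
D = 2.363 × (0.8898 − 0.3996) + 1.96 × 0.3996 = 1.159 + 0.7832 = 1.942 mg/L.

D ≈ 1.94 mg/L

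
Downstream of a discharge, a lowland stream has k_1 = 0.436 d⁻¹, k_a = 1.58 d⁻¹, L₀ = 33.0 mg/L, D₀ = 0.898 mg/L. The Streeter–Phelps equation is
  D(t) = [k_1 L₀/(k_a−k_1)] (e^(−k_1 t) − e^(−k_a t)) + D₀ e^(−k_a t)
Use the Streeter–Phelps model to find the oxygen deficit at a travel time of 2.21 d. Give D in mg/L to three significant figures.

D ≈ 4.44 mg/L

k_1 L₀/(k_a−k_1) = 0.436×33.0/(1.58−0.436) = 14.39/1.144 = 12.58 mg/L.
e^(−k_1 t) = e^(−0.436×2.210) = 0.3815; e^(−k_a t) = e^(−1.58×2.210) = 0.03045.
D = 12.58 × (0.3815 − 0.03045) + 0.898 × 0.03045 = 4.416 + 0.02734 = 4.443 mg/L.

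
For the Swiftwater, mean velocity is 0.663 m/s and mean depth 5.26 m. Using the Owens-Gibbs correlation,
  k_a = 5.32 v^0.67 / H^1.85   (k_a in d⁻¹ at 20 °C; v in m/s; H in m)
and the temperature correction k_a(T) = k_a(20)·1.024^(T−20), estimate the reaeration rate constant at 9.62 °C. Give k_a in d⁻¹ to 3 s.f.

k_a(20) = 5.32 × 0.663^0.67 / 5.26^1.85 = 5.32 × 0.7593 / 21.57 = 0.1873 d⁻¹.
k_a(9.62) = 0.1873 × 1.024^(9.62−20) = 0.1873 × 0.7818 = 0.1464 d⁻¹.

k_a ≈ 0.146 d⁻¹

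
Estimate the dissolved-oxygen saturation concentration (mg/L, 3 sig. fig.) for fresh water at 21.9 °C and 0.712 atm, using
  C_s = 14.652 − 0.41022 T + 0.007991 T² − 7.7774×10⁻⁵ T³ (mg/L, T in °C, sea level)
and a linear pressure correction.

C_s ≈ 6.18 mg/L

At sea level: C_s = 14.652 − 0.41022×21.9 + 0.007991×21.9² − 7.7774×10⁻⁵×21.9³ = 8.684 mg/L.
Pressure correction: C_s' = 8.684 × 0.712 = 6.183 mg/L.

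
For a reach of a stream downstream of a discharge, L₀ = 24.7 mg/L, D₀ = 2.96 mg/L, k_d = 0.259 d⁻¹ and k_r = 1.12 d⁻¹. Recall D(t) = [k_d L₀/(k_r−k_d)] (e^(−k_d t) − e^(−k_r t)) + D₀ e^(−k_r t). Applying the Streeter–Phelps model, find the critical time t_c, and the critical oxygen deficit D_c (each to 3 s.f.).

t_c ≈ 1.11 d; D_c ≈ 4.28 mg/L

With k_r/k_d = 4.324 and 1 − D₀(k_r−k_d)/(k_d L₀) = 0.6016,
t_c = ln(4.324 × 0.6016) / (1.12 − 0.259) = ln(2.602) / 0.8610 = 0.9561/0.8610 = 1.110 d.
L(t_c) = L₀ e^(−k_d t_c) = 24.7 × 0.7501 = 18.53 mg/L, and at the critical point k_r D_c = k_d L, so D_c = (0.259/1.12) × 18.53 = 4.284 mg/L.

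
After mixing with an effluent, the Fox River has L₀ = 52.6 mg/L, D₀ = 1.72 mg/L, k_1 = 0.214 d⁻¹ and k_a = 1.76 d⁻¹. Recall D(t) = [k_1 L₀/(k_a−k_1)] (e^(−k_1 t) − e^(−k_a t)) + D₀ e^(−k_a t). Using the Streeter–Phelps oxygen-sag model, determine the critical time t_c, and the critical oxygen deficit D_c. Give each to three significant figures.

With k_a/k_1 = 8.224 and 1 − D₀(k_a−k_1)/(k_1 L₀) = 0.7638,
t_c = ln(8.224 × 0.7638) / (1.76 − 0.214) = ln(6.281) / 1.546 = 1.838/1.546 = 1.189 d.
L(t_c) = L₀ e^(−k_1 t_c) = 52.6 × 0.7754 = 40.79 mg/L, and at the critical point k_a D_c = k_1 L, so D_c = (0.214/1.76) × 40.79 = 4.959 mg/L.

t_c ≈ 1.19 d; D_c ≈ 4.96 mg/L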